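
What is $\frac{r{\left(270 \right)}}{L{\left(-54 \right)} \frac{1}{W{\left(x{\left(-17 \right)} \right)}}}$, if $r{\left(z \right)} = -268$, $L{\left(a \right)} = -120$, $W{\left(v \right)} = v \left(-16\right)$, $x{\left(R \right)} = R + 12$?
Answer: $\frac{536}{3} \approx 178.67$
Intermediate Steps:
$x{\left(R \right)} = 12 + R$
$W{\left(v \right)} = - 16 v$
$\frac{r{\left(270 \right)}}{L{\left(-54 \right)} \frac{1}{W{\left(x{\left(-17 \right)} \right)}}} = - \frac{268}{\left(-120\right) \frac{1}{\left(-16\right) \left(12 - 17\right)}} = - \frac{268}{\left(-120\right) \frac{1}{\left(-16\right) \left(-5\right)}} = - \frac{268}{\left(-120\right) \frac{1}{80}} = - \frac{268}{- \frac{3}{2}} = \left(-268\right) \left(- \frac{2}{3}\right) = \frac{536}{3}$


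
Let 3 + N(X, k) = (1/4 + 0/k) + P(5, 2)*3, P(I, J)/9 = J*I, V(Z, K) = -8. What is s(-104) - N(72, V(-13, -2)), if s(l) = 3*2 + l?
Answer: -1461/4 ≈ -365.25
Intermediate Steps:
P(I, J) = 9*I*J (P(I, J) = 9*(J*I) = 9*(I*J) = 9*I*J)
N(X, k) = 1069/4 (N(X, k) = -3 + ((1/4 + 0/k) + (9*5*2)*3) = -3 + ((1*(1/4) + 0) + 90*3) = -3 + ((1/4 + 0) + 270) = -3 + (1/4 + 270) = -3 + 1081/4 = 1069/4)
s(l) = 6 + l
s(-104) - N(72, V(-13, -2)) = (6 - 104) - 1*1069/4 = -98 - 1069/4 = -1461/4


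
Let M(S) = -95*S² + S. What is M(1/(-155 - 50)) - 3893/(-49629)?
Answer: 5948585/83426349 ≈ 0.071303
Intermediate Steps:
M(S) = S - 95*S²
M(1/(-155 - 50)) - 3893/(-49629) = (1 - 95/(-155 - 50))/(-155 - 50) - 3893/(-49629) = (1 - 95/(-205))/(-205) - 3893*(-1/49629) = -(1 - 95*(-1/205))/205 + 3893/49629 = -(1 + 19/41)/205 + 3893/49629 = -1/205*60/41 + 3893/49629 = -12/1681 + 3893/49629 = 5948585/83426349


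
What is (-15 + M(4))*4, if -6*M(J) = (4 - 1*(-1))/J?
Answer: -365/6 ≈ -60.833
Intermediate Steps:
M(J) = -5/(6*J) (M(J) = -(4 - 1*(-1))/(6*J) = -(4 + 1)/(6*J) = -5/(6*J))
(-15 + M(4))*4 = (-15 - 5/6/4)*4 = (-15 - 5/6*1/4)*4 = (-15 - 5/24)*4 = -365/24*4 = -365/6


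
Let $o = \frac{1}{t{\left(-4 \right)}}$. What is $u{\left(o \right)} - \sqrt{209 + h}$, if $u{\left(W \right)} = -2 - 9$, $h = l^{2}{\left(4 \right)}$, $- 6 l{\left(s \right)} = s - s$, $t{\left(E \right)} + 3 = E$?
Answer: $-11 - \sqrt{209} \approx -25.457$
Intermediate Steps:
$t{\left(E \right)} = -3 + E$
$l{\left(s \right)} = 0$ ($l{\left(s \right)} = - \frac{s - s}{6} = \left(- \frac{1}{6}\right) 0 = 0$)
$h = 0$ ($h = 0^{2} = 0$)
$o = - \frac{1}{7}$ ($o = \frac{1}{-3 - 4} = \frac{1}{-7} = - \frac{1}{7} \approx -0.14286$)
$u{\left(W \right)} = -11$ ($u{\left(W \right)} = -2 - 9 = -11$)
$u{\left(o \right)} - \sqrt{209 + h} = -11 - \sqrt{209 + 0} = -11 - \sqrt{209}$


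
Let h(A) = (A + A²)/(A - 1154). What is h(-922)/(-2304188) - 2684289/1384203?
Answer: -713283649236297/367851507996248 ≈ -1.9391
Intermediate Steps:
h(A) = (A + A²)/(-1154 + A)
h(-922)/(-2304188) - 2684289/1384203 = -922*(1 - 922)/(-1154 - 922)/(-2304188) - 2684289/1384203 = -922*(-921)/(-2076)*(-1/2304188) - 2684289*1/1384203 = -922*(-1/2076)*(-921)*(-1/2304188) - 894763/461401 = -141527/346*(-1/2304188) - 894763/461401 = 141527/797249048 - 894763/461401 = -713283649236297/367851507996248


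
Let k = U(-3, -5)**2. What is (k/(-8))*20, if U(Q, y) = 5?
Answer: -125/2 ≈ -62.500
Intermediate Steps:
k = 25 (k = 5**2 = 25)
(k/(-8))*20 = (25/(-8))*20 = -1/8*25*20 = -25/8*20 = -125/2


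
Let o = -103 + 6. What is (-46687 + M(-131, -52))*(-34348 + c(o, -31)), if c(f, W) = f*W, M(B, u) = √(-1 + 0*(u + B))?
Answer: 1463217267 - 31341*I ≈ 1.4632e+9 - 31341.0*I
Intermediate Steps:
o = -97
M(B, u) = I (M(B, u) = √(-1 + 0*(B + u)) = √(-1 + 0) = √(-1) = I)
c(f, W) = W*f
(-46687 + M(-131, -52))*(-34348 + c(o, -31)) = (-46687 + I)*(-34348 - 31*(-97)) = (-46687 + I)*(-34348 + 3007) = (-46687 + I)*(-31341) = 1463217267 - 31341*I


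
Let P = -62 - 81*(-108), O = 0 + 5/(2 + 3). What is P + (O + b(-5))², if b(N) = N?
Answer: 8702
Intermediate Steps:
O = 1 (O = 0 + 5/5 = 0 + 5*(⅕) = 0 + 1 = 1)
P = 8686 (P = -62 + 8748 = 8686)
P + (O + b(-5))² = 8686 + (1 - 5)² = 8686 + (-4)² = 8686 + 16 = 8702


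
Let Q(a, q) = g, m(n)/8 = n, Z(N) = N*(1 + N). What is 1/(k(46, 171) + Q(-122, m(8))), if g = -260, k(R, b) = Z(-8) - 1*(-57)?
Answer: -1/147 ≈ -0.0068027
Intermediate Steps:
m(n) = 8*n
k(R, b) = 113 (k(R, b) = -8*(1 - 8) - 1*(-57) = -8*(-7) + 57 = 56 + 57 = 113)
Q(a, q) = -260
1/(k(46, 171) + Q(-122, m(8))) = 1/(113 - 260) = 1/(-147) = -1/147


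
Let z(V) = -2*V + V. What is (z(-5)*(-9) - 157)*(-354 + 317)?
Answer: 7474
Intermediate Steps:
z(V) = -V
(z(-5)*(-9) - 157)*(-354 + 317) = (-1*(-5)*(-9) - 157)*(-354 + 317) = (5*(-9) - 157)*(-37) = (-45 - 157)*(-37) = -202*(-37) = 7474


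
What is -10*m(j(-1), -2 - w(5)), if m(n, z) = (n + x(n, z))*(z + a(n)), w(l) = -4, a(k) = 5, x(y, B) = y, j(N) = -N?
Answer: -140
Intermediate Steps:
m(n, z) = 2*n*(5 + z) (m(n, z) = (n + n)*(z + 5) = (2*n)*(5 + z) = 2*n*(5 + z))
-10*m(j(-1), -2 - w(5)) = -20*(-1*(-1))*(5 + (-2 - 1*(-4))) = -20*(5 + (-2 + 4)) = -20*(5 + 2) = -20*7 = -10*14 = -140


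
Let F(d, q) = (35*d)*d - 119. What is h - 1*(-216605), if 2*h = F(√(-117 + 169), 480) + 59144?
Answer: 494055/2 ≈ 2.4703e+5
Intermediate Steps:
F(d, q) = -119 + 35*d² (F(d, q) = 35*d² - 119 = -119 + 35*d²)
h = 60845/2 (h = ((-119 + 35*(√(-117 + 169))²) + 59144)/2 = ((-119 + 35*(√52)²) + 59144)/2 = ((-119 + 35*(2*√13)²) + 59144)/2 = ((-119 + 35*52) + 59144)/2 = ((-119 + 1820) + 59144)/2 = (1701 + 59144)/2 = (½)*60845 = 60845/2 ≈ 30423.)
h - 1*(-216605) = 60845/2 - 1*(-216605) = 60845/2 + 216605 = 494055/2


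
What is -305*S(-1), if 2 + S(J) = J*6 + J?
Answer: 2745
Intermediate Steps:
S(J) = -2 + 7*J (S(J) = -2 + (J*6 + J) = -2 + (6*J + J) = -2 + 7*J)
-305*S(-1) = -305*(-2 + 7*(-1)) = -305*(-2 - 7) = -305*(-9) = 2745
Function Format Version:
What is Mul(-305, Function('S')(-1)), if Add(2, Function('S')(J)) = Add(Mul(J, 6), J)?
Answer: 2745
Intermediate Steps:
Function('S')(J) = Add(-2, Mul(7, J)) (Function('S')(J) = Add(-2, Add(Mul(J, 6), J)) = Add(-2, Add(Mul(6, J), J)) = Add(-2, Mul(7, J)))
Mul(-305, Function('S')(-1)) = Mul(-305, Add(-2, Mul(7, -1))) = Mul(-305, Add(-2, -7)) = Mul(-305, -9) = 2745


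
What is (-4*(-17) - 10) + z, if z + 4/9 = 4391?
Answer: 40037/9 ≈ 4448.6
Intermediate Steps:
z = 39515/9 (z = -4/9 + 4391 = 39515/9 ≈ 4390.6)
(-4*(-17) - 10) + z = (-4*(-17) - 10) + 39515/9 = (68 - 10) + 39515/9 = 58 + 39515/9 = 40037/9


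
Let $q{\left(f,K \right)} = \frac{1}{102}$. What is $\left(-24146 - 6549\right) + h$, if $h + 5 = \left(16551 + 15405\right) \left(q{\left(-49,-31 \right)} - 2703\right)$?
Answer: $- \frac{1468926730}{17} \approx -8.6407 \cdot 10^{7}$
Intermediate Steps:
$q{\left(f,K \right)} = \frac{1}{102}$
$h = - \frac{1468404915}{17}$ ($h = -5 + \left(16551 + 15405\right) \left(\frac{1}{102} - 2703\right) = -5 + 31956 \left(- \frac{275705}{102}\right) = -5 - \frac{1468404830}{17} = - \frac{1468404915}{17} \approx -8.6377 \cdot 10^{7}$)
$\left(-24146 - 6549\right) + h = \left(-24146 - 6549\right) - \frac{1468404915}{17} = -30695 - \frac{1468404915}{17} = - \frac{1468926730}{17}$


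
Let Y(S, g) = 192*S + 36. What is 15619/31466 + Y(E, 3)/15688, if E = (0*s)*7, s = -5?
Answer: 15385228/30852413 ≈ 0.49867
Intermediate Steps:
E = 0 (E = (0*(-5))*7 = 0*7 = 0)
Y(S, g) = 36 + 192*S
15619/31466 + Y(E, 3)/15688 = 15619/31466 + (36 + 192*0)/15688 = 15619*(1/31466) + (36 + 0)*(1/15688) = 15619/31466 + 36*(1/15688) = 15619/31466 + 9/3922 = 15385228/30852413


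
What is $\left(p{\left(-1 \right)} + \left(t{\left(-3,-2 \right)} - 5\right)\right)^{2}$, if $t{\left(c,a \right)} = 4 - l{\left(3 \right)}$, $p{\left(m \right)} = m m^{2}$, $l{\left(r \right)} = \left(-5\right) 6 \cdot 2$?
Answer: $3364$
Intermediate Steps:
$l{\left(r \right)} = -60$ ($l{\left(r \right)} = \left(-30\right) 2 = -60$)
$p{\left(m \right)} = m^{3}$
$t{\left(c,a \right)} = 64$ ($t{\left(c,a \right)} = 4 - -60 = 4 + 60 = 64$)
$\left(p{\left(-1 \right)} + \left(t{\left(-3,-2 \right)} - 5\right)\right)^{2} = \left(\left(-1\right)^{3} + \left(64 - 5\right)\right)^{2} = \left(-1 + \left(64 - 5\right)\right)^{2} = \left(-1 + 59\right)^{2} = 58^{2} = 3364$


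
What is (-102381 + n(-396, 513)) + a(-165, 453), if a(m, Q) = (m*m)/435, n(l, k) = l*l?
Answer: 1580430/29 ≈ 54498.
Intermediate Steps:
n(l, k) = l²
a(m, Q) = m²/435 (a(m, Q) = m²*(1/435) = m²/435)
(-102381 + n(-396, 513)) + a(-165, 453) = (-102381 + (-396)²) + (1/435)*(-165)² = (-102381 + 156816) + (1/435)*27225 = 54435 + 1815/29 = 1580430/29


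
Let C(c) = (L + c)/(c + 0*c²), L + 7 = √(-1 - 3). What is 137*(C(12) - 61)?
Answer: -99599/12 + 137*I/6 ≈ -8299.9 + 22.833*I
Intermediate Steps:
L = -7 + 2*I (L = -7 + √(-1 - 3) = -7 + √(-4) = -7 + 2*I ≈ -7.0 + 2.0*I)
C(c) = (-7 + c + 2*I)/c (C(c) = ((-7 + 2*I) + c)/(c + 0*c²) = (-7 + c + 2*I)/(c + 0) = (-7 + c + 2*I)/c)
137*(C(12) - 61) = 137*((-7 + 12 + 2*I)/12 - 61) = 137*((5 + 2*I)/12 - 61) = 137*((5/12 + I/6) - 61) = 137*(-727/12 + I/6) = -99599/12 + 137*I/6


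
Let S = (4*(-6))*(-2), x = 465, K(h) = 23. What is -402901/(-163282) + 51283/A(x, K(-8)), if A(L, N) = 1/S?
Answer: 401932761589/163282 ≈ 2.4616e+6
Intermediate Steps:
S = 48 (S = -24*(-2) = 48)
A(L, N) = 1/48
-402901/(-163282) + 51283/A(x, K(-8)) = -402901/(-163282) + 51283/(1/48) = -402901*(-1/163282) + 51283*48 = 402901/163282 + 2461584 = 401932761589/163282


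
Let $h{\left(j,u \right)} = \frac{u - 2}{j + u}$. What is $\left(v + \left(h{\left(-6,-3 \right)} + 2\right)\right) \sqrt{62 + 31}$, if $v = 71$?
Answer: $\frac{662 \sqrt{93}}{9} \approx 709.34$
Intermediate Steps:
$h{\left(j,u \right)} = \frac{-2 + u}{j + u}$
$\left(v + \left(h{\left(-6,-3 \right)} + 2\right)\right) \sqrt{62 + 31} = \left(71 + \left(\frac{-2 - 3}{-6 - 3} + 2\right)\right) \sqrt{62 + 31} = \left(71 + \left(\frac{1}{-9} \left(-5\right) + 2\right)\right) \sqrt{93} = \left(71 + \left(\left(- \frac{1}{9}\right) \left(-5\right) + 2\right)\right) \sqrt{93} = \left(71 + \left(\frac{5}{9} + 2\right)\right) \sqrt{93} = \left(71 + \frac{23}{9}\right) \sqrt{93} = \frac{662 \sqrt{93}}{9}$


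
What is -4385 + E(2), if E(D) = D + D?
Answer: -4381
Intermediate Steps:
E(D) = 2*D
-4385 + E(2) = -4385 + 2*2 = -4385 + 4 = -4381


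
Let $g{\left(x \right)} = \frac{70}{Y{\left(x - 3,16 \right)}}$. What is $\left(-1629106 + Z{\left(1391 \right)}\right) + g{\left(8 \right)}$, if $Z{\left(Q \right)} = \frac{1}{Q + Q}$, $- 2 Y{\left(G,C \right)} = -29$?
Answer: $- \frac{131432624359}{80678} \approx -1.6291 \cdot 10^{6}$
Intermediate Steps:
$Y{\left(G,C \right)} = \frac{29}{2}$ ($Y{\left(G,C \right)} = \left(- \frac{1}{2}\right) \left(-29\right) = \frac{29}{2}$)
$g{\left(x \right)} = \frac{140}{29}$ ($g{\left(x \right)} = \frac{70}{\frac{29}{2}} = 70 \cdot \frac{2}{29} = \frac{140}{29}$)
$Z{\left(Q \right)} = \frac{1}{2 Q}$
$\left(-1629106 + Z{\left(1391 \right)}\right) + g{\left(8 \right)} = \left(-1629106 + \frac{1}{2 \cdot 1391}\right) + \frac{140}{29} = \left(-1629106 + \frac{1}{2} \cdot \frac{1}{1391}\right) + \frac{140}{29} = \left(-1629106 + \frac{1}{2782}\right) + \frac{140}{29} = - \frac{4532172891}{2782} + \frac{140}{29} = - \frac{131432624359}{80678}$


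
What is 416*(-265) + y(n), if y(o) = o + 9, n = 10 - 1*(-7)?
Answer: -110214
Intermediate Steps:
n = 17 (n = 10 + 7 = 17)
y(o) = 9 + o
416*(-265) + y(n) = 416*(-265) + (9 + 17) = -110240 + 26 = -110214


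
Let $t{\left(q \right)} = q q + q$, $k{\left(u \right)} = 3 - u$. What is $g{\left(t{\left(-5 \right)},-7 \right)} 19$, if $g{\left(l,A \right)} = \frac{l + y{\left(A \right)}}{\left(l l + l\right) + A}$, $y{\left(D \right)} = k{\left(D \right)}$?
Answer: $\frac{570}{413} \approx 1.3801$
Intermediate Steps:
$t{\left(q \right)} = q + q^{2}$ ($t{\left(q \right)} = q^{2} + q = q + q^{2}$)
$y{\left(D \right)} = 3 - D$
$g{\left(l,A \right)} = \frac{3 + l - A}{A + l + l^{2}}$ ($g{\left(l,A \right)} = \frac{l - \left(-3 + A\right)}{\left(l l + l\right) + A} = \frac{3 + l - A}{\left(l^{2} + l\right) + A} = \frac{3 + l - A}{\left(l + l^{2}\right) + A} = \frac{3 + l - A}{A + l + l^{2}}$)
$g{\left(t{\left(-5 \right)},-7 \right)} 19 = \frac{3 - 5 \left(1 - 5\right) - -7}{-7 - 5 \left(1 - 5\right) + \left(- 5 \left(1 - 5\right)\right)^{2}} \cdot 19 = \frac{3 - -20 + 7}{-7 - -20 + \left(\left(-5\right) \left(-4\right)\right)^{2}} \cdot 19 = \frac{3 + 20 + 7}{-7 + 20 + 20^{2}} \cdot 19 = \frac{1}{-7 + 20 + 400} \cdot 30 \cdot 19 = \frac{1}{413} \cdot 30 \cdot 19 = \frac{30}{413} \cdot 19 = \frac{570}{413}$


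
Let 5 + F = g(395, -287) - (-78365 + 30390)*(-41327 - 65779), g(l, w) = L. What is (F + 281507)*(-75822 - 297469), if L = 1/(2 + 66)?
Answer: 130425173393942933/68 ≈ 1.9180e+15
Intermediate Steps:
L = 1/68 ≈ 0.014706
g(l, w) = 1/68
F = -349411904139/68 (F = -5 + (1/68 - (-78365 + 30390)*(-41327 - 65779)) = -5 + (1/68 - (-47975)*(-107106)) = -5 + (1/68 - 1*5138410350) = -5 + (1/68 - 5138410350) = -5 - 349411903799/68 = -349411904139/68 ≈ -5.1384e+9)
(F + 281507)*(-75822 - 297469) = (-349411904139/68 + 281507)*(-75822 - 297469) = -349392761663/68*(-373291) = 130425173393942933/68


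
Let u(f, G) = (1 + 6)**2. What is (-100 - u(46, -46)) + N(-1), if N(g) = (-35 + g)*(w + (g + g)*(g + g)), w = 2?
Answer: -365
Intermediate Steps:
u(f, G) = 49 (u(f, G) = 7**2 = 49)
N(g) = (-35 + g)*(2 + 4*g**2) (N(g) = (-35 + g)*(2 + (g + g)*(g + g)) = (-35 + g)*(2 + (2*g)*(2*g)) = (-35 + g)*(2 + 4*g**2))
(-100 - u(46, -46)) + N(-1) = (-100 - 1*49) + (-70 - 140*(-1)**2 + 2*(-1) + 4*(-1)**3) = (-100 - 49) + (-70 - 140*1 - 2 + 4*(-1)) = -149 + (-70 - 140 - 2 - 4) = -149 - 216 = -365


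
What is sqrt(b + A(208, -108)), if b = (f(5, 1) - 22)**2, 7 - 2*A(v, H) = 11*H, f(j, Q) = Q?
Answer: sqrt(4154)/2 ≈ 32.226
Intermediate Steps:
A(v, H) = 7/2 - 11*H/2
b = 441 (b = (1 - 22)**2 = (-21)**2 = 441)
sqrt(b + A(208, -108)) = sqrt(441 + (7/2 - 11/2*(-108))) = sqrt(441 + (7/2 + 594)) = sqrt(441 + 1195/2) = sqrt(2077/2) = sqrt(4154)/2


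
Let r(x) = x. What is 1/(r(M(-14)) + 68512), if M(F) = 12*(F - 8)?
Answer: 1/68248 ≈ 1.4652e-5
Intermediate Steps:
M(F) = -96 + 12*F (M(F) = 12*(-8 + F) = -96 + 12*F)
1/(r(M(-14)) + 68512) = 1/((-96 + 12*(-14)) + 68512) = 1/((-96 - 168) + 68512) = 1/(-264 + 68512) = 1/68248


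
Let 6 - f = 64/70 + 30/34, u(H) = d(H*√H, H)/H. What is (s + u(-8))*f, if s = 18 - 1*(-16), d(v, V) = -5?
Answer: 692777/4760 ≈ 145.54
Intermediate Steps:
u(H) = -5/H
s = 34 (s = 18 + 16 = 34)
f = 2501/595 (f = 6 - (64/70 + 30/34) = 6 - (64*(1/70) + 30*(1/34)) = 6 - (32/35 + 15/17) = 6 - 1*1069/595 = 6 - 1069/595 = 2501/595 ≈ 4.2034)
(s + u(-8))*f = (34 - 5/(-8))*(2501/595) = (34 - 5*(-⅛))*(2501/595) = (34 + 5/8)*(2501/595) = (277/8)*(2501/595) = 692777/4760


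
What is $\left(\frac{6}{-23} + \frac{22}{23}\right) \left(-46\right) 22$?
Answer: $-704$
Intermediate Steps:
$\left(\frac{6}{-23} + \frac{22}{23}\right) \left(-46\right) 22 = \left(6 \left(- \frac{1}{23}\right) + 22 \cdot \frac{1}{23}\right) \left(-46\right) 22 = \left(- \frac{6}{23} + \frac{22}{23}\right) \left(-46\right) 22 = \frac{16}{23} \left(-46\right) 22 = \left(-32\right) 22 = -704$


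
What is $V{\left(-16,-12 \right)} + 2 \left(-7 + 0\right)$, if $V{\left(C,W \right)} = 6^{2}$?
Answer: $22$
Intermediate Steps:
$V{\left(C,W \right)} = 36$
$V{\left(-16,-12 \right)} + 2 \left(-7 + 0\right) = 36 + 2 \left(-7 + 0\right) = 36 + 2 \left(-7\right) = 36 - 14 = 22$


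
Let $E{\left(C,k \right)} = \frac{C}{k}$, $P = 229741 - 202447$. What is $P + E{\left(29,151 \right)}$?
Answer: $\frac{4121423}{151} \approx 27294.0$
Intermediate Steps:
$P = 27294$
$P + E{\left(29,151 \right)} = 27294 + \frac{29}{151} = \frac{4121423}{151}$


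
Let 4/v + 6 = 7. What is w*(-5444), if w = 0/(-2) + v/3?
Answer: -21776/3 ≈ -7258.7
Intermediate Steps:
v = 4 (v = 4/(-6 + 7) = 4/1 = 4*1 = 4)
w = 4/3 (w = 0/(-2) + 4/3 = 0*(-1/2) + 4*(1/3) = 0 + 4/3 = 4/3 ≈ 1.3333)
w*(-5444) = (4/3)*(-5444) = -21776/3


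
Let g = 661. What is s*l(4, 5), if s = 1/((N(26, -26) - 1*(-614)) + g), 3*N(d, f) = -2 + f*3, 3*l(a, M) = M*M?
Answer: 5/749 ≈ 0.0066756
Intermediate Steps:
l(a, M) = M²/3 (l(a, M) = (M*M)/3 = M²/3)
N(d, f) = -⅔ + f (N(d, f) = (-2 + f*3)/3 = (-2 + 3*f)/3 = -⅔ + f)
s = 3/3745 (s = 1/(((-⅔ - 26) - 1*(-614)) + 661) = 1/((-80/3 + 614) + 661) = 1/(1762/3 + 661) = 1/(3745/3) = 3/3745 ≈ 0.00080107)
s*l(4, 5) = 3*((⅓)*5²)/3745 = 3*((⅓)*25)/3745 = (3/3745)*(25/3) = 5/749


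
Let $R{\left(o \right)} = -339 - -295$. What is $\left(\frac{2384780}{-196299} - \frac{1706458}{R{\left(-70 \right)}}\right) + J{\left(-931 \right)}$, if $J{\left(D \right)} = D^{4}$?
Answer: $\frac{3244438261352800249}{4318578} \approx 7.5127 \cdot 10^{11}$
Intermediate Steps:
$R{\left(o \right)} = -44$ ($R{\left(o \right)} = -339 + 295 = -44$)
$\left(\frac{2384780}{-196299} - \frac{1706458}{R{\left(-70 \right)}}\right) + J{\left(-931 \right)} = \left(\frac{2384780}{-196299} - \frac{1706458}{-44}\right) + \left(-931\right)^{4} = \left(2384780 \left(- \frac{1}{196299}\right) - - \frac{853229}{22}\right) + 751274631121 = \left(- \frac{2384780}{196299} + \frac{853229}{22}\right) + 751274631121 = \frac{167435534311}{4318578} + 751274631121 = \frac{3244438261352800249}{4318578}$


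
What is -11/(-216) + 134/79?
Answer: 29813/17064 ≈ 1.7471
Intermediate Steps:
-11/(-216) + 134/79 = -11*(-1/216) + 134*(1/79) = 11/216 + 134/79 = 29813/17064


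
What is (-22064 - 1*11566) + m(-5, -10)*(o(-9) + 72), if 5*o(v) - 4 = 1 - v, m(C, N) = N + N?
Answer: -35126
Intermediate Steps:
m(C, N) = 2*N
o(v) = 1 - v/5 (o(v) = ⅘ + (1 - v)/5 = ⅘ + (⅕ - v/5) = 1 - v/5)
(-22064 - 1*11566) + m(-5, -10)*(o(-9) + 72) = (-22064 - 1*11566) + (2*(-10))*((1 - ⅕*(-9)) + 72) = (-22064 - 11566) - 20*((1 + 9/5) + 72) = -33630 - 20*(14/5 + 72) = -33630 - 20*374/5 = -33630 - 1496 = -35126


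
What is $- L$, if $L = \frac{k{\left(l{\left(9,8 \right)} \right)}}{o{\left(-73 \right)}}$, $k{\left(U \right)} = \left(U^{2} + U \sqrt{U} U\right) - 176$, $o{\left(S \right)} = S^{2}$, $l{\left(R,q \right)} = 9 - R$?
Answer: $\frac{176}{5329} \approx 0.033027$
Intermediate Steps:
$k{\left(U \right)} = -176 + U^{2} + U^{\frac{5}{2}}$ ($k{\left(U \right)} = \left(U^{2} + U^{\frac{3}{2}} U\right) - 176 = \left(U^{2} + U^{\frac{5}{2}}\right) - 176 = -176 + U^{2} + U^{\frac{5}{2}}$)
$L = - \frac{176}{5329}$ ($L = \frac{-176 + \left(9 - 9\right)^{2} + \left(9 - 9\right)^{\frac{5}{2}}}{\left(-73\right)^{2}} = \frac{-176 + \left(9 - 9\right)^{2} + \left(9 - 9\right)^{\frac{5}{2}}}{5329} = \left(-176 + 0^{2} + 0^{\frac{5}{2}}\right) \frac{1}{5329} = \left(-176 + 0 + 0\right) \frac{1}{5329} = \left(-176\right) \frac{1}{5329} = - \frac{176}{5329} \approx -0.033027$)
$- L = \left(-1\right) \left(- \frac{176}{5329}\right) = \frac{176}{5329}$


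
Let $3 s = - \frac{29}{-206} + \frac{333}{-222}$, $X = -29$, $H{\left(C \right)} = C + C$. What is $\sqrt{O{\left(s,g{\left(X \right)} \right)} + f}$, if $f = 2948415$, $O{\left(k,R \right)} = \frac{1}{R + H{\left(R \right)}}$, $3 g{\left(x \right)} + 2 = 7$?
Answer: $\frac{2 \sqrt{18427595}}{5} \approx 1717.1$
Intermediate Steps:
$H{\left(C \right)} = 2 C$
$g{\left(x \right)} = \frac{5}{3}$ ($g{\left(x \right)} = - \frac{2}{3} + \frac{1}{3} \cdot 7 = - \frac{2}{3} + \frac{7}{3} = \frac{5}{3}$)
$s = - \frac{140}{309}$ ($s = \frac{- \frac{29}{-206} + \frac{333}{-222}}{3} = \frac{\left(-29\right) \left(- \frac{1}{206}\right) + 333 \left(- \frac{1}{222}\right)}{3} = \frac{\frac{29}{206} - \frac{3}{2}}{3} = \frac{1}{3} \left(- \frac{140}{103}\right) = - \frac{140}{309} \approx -0.45307$)
$O{\left(k,R \right)} = \frac{1}{3 R}$ ($O{\left(k,R \right)} = \frac{1}{R + 2 R} = \frac{1}{3 R}$)
$\sqrt{O{\left(s,g{\left(X \right)} \right)} + f} = \sqrt{\frac{1}{3 \cdot \frac{5}{3}} + 2948415} = \sqrt{\frac{1}{3} \cdot \frac{3}{5} + 2948415} = \sqrt{\frac{1}{5} + 2948415} = \sqrt{\frac{14742076}{5}} = \frac{2 \sqrt{18427595}}{5}$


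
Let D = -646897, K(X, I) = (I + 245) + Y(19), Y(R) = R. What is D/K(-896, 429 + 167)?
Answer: -646897/860 ≈ -752.21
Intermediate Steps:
K(X, I) = 264 + I (K(X, I) = (I + 245) + 19 = (245 + I) + 19 = 264 + I)
D/K(-896, 429 + 167) = -646897/(264 + (429 + 167)) = -646897/(264 + 596) = -646897/860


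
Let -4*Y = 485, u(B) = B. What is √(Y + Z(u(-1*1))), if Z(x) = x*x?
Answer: I*√481/2 ≈ 10.966*I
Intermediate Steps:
Y = -485/4 (Y = -¼*485 = -485/4 ≈ -121.25)
Z(x) = x²
√(Y + Z(u(-1*1))) = √(-485/4 + (-1*1)²) = √(-485/4 + (-1)²) = √(-485/4 + 1) = √(-481/4) = I*√481/2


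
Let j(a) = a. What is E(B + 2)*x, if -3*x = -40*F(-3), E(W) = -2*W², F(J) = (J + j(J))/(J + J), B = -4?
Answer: -320/3 ≈ -106.67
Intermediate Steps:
F(J) = 1 (F(J) = (J + J)/(J + J) = (2*J)/((2*J)) = (2*J)*(1/(2*J)) = 1)
x = 40/3 (x = -(-40)/3 = -⅓*(-40) = 40/3 ≈ 13.333)
E(B + 2)*x = -2*(-4 + 2)²*(40/3) = -2*(-2)²*(40/3) = -2*4*(40/3) = -8*40/3 = -320/3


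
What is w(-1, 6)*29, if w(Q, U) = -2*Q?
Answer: 58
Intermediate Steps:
w(-1, 6)*29 = -2*(-1)*29 = 2*29 = 58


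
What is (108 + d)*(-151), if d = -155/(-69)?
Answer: -1148657/69 ≈ -16647.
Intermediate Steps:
d = 155/69 (d = -155*(-1/69) = 155/69 ≈ 2.2464)
(108 + d)*(-151) = (108 + 155/69)*(-151) = (7607/69)*(-151) = -1148657/69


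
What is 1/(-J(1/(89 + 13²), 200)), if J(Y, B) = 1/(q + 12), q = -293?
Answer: 281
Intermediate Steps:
J(Y, B) = -1/281 (J(Y, B) = 1/(-293 + 12) = 1/(-281) = -1/281)
1/(-J(1/(89 + 13²), 200)) = 1/(-1*(-1/281)) = 1/(1/281) = 281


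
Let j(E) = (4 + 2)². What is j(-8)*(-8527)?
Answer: -306972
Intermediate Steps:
j(E) = 36 (j(E) = 6² = 36)
j(-8)*(-8527) = 36*(-8527) = -306972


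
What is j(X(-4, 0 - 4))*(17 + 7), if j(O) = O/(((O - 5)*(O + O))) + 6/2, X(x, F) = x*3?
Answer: 1212/17 ≈ 71.294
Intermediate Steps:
X(x, F) = 3*x
j(O) = 3 + 1/(2*(-5 + O)) (j(O) = O/(((-5 + O)*(2*O))) + 6*(½) = O/((2*O*(-5 + O))) + 3 = O*(1/(2*O*(-5 + O))) + 3 = 1/(2*(-5 + O)) + 3 = 3 + 1/(2*(-5 + O)))
j(X(-4, 0 - 4))*(17 + 7) = ((-29 + 6*(3*(-4)))/(2*(-5 + 3*(-4))))*(17 + 7) = ((-29 + 6*(-12))/(2*(-5 - 12)))*24 = ((½)*(-29 - 72)/(-17))*24 = ((½)*(-1/17)*(-101))*24 = (101/34)*24 = 1212/17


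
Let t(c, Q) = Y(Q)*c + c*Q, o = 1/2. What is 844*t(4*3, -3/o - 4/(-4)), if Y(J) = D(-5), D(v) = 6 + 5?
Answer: 60768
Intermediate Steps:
D(v) = 11
o = ½ ≈ 0.50000
Y(J) = 11
t(c, Q) = 11*c + Q*c (t(c, Q) = 11*c + c*Q = 11*c + Q*c)
844*t(4*3, -3/o - 4/(-4)) = 844*((4*3)*(11 + (-3/½ - 4/(-4)))) = 844*(12*(11 + (-3*2 - 4*(-¼)))) = 844*(12*(11 + (-6 + 1))) = 844*(12*(11 - 5)) = 844*(12*6) = 844*72 = 60768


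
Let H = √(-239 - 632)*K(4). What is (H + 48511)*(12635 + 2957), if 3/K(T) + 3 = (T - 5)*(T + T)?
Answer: 756383512 - 46776*I*√871/11 ≈ 7.5638e+8 - 1.255e+5*I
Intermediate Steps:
K(T) = 3/(-3 + 2*T*(-5 + T)) (K(T) = 3/(-3 + (T - 5)*(T + T)) = 3/(-3 + (-5 + T)*(2*T)) = 3/(-3 + 2*T*(-5 + T)))
H = -3*I*√871/11 (H = √(-239 - 632)*(3/(-3 - 10*4 + 2*4²)) = √(-871)*(3/(-3 - 40 + 2*16)) = (I*√871)*(3/(-3 - 40 + 32)) = (I*√871)*(3/(-11)) = (I*√871)*(3*(-1/11)) = (I*√871)*(-3/11) = -3*I*√871/11 ≈ -8.0489*I)
(H + 48511)*(12635 + 2957) = (-3*I*√871/11 + 48511)*(12635 + 2957) = (48511 - 3*I*√871/11)*15592 = 756383512 - 46776*I*√871/11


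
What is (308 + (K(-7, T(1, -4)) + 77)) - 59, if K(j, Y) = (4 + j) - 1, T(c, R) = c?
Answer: 322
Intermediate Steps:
K(j, Y) = 3 + j
(308 + (K(-7, T(1, -4)) + 77)) - 59 = (308 + ((3 - 7) + 77)) - 59 = (308 + (-4 + 77)) - 59 = (308 + 73) - 59 = 381 - 59 = 322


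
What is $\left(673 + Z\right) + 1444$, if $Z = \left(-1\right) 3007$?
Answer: $-890$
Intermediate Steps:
$Z = -3007$
$\left(673 + Z\right) + 1444 = \left(673 - 3007\right) + 1444 = -2334 + 1444 = -890$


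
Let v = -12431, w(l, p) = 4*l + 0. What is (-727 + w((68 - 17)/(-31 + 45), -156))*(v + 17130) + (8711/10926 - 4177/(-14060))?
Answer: -1799953113668173/537668460 ≈ -3.3477e+6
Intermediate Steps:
w(l, p) = 4*l
(-727 + w((68 - 17)/(-31 + 45), -156))*(v + 17130) + (8711/10926 - 4177/(-14060)) = (-727 + 4*((68 - 17)/(-31 + 45)))*(-12431 + 17130) + (8711/10926 - 4177/(-14060)) = (-727 + 4*(51/14))*4699 + (8711*(1/10926) - 4177*(-1/14060)) = (-727 + 4*(51*(1/14)))*4699 + (8711/10926 + 4177/14060) = (-727 + 4*(51/14))*4699 + 84057281/76809780 = (-727 + 102/7)*4699 + 84057281/76809780 = -4987/7*4699 + 84057281/76809780 = -23433913/7 + 84057281/76809780 = -1799953113668173/537668460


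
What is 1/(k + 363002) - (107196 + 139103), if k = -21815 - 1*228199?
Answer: -27828831411/112988 ≈ -2.4630e+5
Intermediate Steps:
k = -250014 (k = -21815 - 228199 = -250014)
1/(k + 363002) - (107196 + 139103) = 1/(-250014 + 363002) - (107196 + 139103) = 1/112988 - 1*246299 = 1/112988 - 246299 = -27828831411/112988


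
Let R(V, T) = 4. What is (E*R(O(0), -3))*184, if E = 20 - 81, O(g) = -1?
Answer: -44896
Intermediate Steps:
E = -61
(E*R(O(0), -3))*184 = -61*4*184 = -244*184 = -44896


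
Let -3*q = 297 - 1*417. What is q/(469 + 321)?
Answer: 4/79 ≈ 0.050633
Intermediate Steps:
q = 40 (q = -(297 - 1*417)/3 = -(297 - 417)/3 = -1/3*(-120) = 40)
q/(469 + 321) = 40/(469 + 321) = 40/790 = 40*(1/790) = 4/79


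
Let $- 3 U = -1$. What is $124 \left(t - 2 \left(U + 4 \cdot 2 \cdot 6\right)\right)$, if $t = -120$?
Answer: $- \frac{80600}{3} \approx -26867.0$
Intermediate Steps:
$U = \frac{1}{3}$ ($U = \left(- \frac{1}{3}\right) \left(-1\right) = \frac{1}{3} \approx 0.33333$)
$124 \left(t - 2 \left(U + 4 \cdot 2 \cdot 6\right)\right) = 124 \left(-120 - 2 \left(\frac{1}{3} + 4 \cdot 2 \cdot 6\right)\right) = 124 \left(-120 - 2 \left(\frac{1}{3} + 8 \cdot 6\right)\right) = 124 \left(-120 - 2 \left(\frac{1}{3} + 48\right)\right) = 124 \left(-120 - \frac{290}{3}\right) = 124 \left(- \frac{650}{3}\right) = - \frac{80600}{3}$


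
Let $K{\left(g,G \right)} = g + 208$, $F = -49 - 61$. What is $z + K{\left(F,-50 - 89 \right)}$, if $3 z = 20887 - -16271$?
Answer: $12484$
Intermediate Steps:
$F = -110$ ($F = -49 - 61 = -110$)
$K{\left(g,G \right)} = 208 + g$
$z = 12386$ ($z = \frac{20887 - -16271}{3} = \frac{20887 + 16271}{3} = \frac{1}{3} \cdot 37158 = 12386$)
$z + K{\left(F,-50 - 89 \right)} = 12386 + \left(208 - 110\right) = 12386 + 98 = 12484$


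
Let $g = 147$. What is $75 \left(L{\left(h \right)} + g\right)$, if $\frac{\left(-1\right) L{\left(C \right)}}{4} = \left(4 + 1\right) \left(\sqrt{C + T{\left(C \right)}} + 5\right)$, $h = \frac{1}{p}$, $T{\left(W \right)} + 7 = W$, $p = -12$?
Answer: $3525 - 250 i \sqrt{258} \approx 3525.0 - 4015.6 i$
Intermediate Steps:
$T{\left(W \right)} = -7 + W$
$h = - \frac{1}{12}$ ($h = \frac{1}{-12} = - \frac{1}{12} \approx -0.083333$)
$L{\left(C \right)} = -100 - 20 \sqrt{-7 + 2 C}$ ($L{\left(C \right)} = - 4 \left(4 + 1\right) \left(\sqrt{C + \left(-7 + C\right)} + 5\right) = - 4 \cdot 5 \left(\sqrt{-7 + 2 C} + 5\right) = - 4 \cdot 5 \left(5 + \sqrt{-7 + 2 C}\right) = - 4 \left(25 + 5 \sqrt{-7 + 2 C}\right) = -100 - 20 \sqrt{-7 + 2 C}$)
$75 \left(L{\left(h \right)} + g\right) = 75 \left(\left(-100 - 20 \sqrt{-7 + 2 \left(- \frac{1}{12}\right)}\right) + 147\right) = 75 \left(\left(-100 - 20 \sqrt{-7 - \frac{1}{6}}\right) + 147\right) = 75 \left(\left(-100 - 20 \sqrt{- \frac{43}{6}}\right) + 147\right) = 75 \left(\left(-100 - 20 \frac{i \sqrt{258}}{6}\right) + 147\right) = 75 \left(\left(-100 - \frac{10 i \sqrt{258}}{3}\right) + 147\right) = 75 \left(47 - \frac{10 i \sqrt{258}}{3}\right) = 3525 - 250 i \sqrt{258}$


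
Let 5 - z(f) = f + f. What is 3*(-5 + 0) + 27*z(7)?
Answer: -258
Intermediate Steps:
z(f) = 5 - 2*f (z(f) = 5 - (f + f) = 5 - 2*f)
3*(-5 + 0) + 27*z(7) = 3*(-5 + 0) + 27*(5 - 2*7) = 3*(-5) + 27*(5 - 14) = -15 + 27*(-9) = -15 - 243 = -258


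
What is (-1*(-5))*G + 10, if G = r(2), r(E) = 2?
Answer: 20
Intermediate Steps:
G = 2
(-1*(-5))*G + 10 = -1*(-5)*2 + 10 = 5*2 + 10 = 10 + 10 = 20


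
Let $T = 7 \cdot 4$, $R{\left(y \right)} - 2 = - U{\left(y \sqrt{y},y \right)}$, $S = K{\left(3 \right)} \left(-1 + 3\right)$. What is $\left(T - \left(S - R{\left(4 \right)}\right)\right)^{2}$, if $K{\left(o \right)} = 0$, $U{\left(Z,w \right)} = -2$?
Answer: $1024$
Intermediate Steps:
$S = 0$ ($S = 0 \left(-1 + 3\right) = 0 \cdot 2 = 0$)
$R{\left(y \right)} = 4$ ($R{\left(y \right)} = 2 - -2 = 2 + 2 = 4$)
$T = 28$
$\left(T - \left(S - R{\left(4 \right)}\right)\right)^{2} = \left(28 + \left(4 - 0\right)\right)^{2} = \left(28 + \left(4 + 0\right)\right)^{2} = \left(28 + 4\right)^{2} = 32^{2} = 1024$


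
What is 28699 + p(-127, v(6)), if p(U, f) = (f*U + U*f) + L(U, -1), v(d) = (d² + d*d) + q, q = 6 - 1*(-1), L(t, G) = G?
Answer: 8632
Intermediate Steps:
q = 7 (q = 6 + 1 = 7)
v(d) = 7 + 2*d² (v(d) = (d² + d*d) + 7 = (d² + d²) + 7 = 2*d² + 7 = 7 + 2*d²)
p(U, f) = -1 + 2*U*f (p(U, f) = (f*U + U*f) - 1 = (U*f + U*f) - 1 = 2*U*f - 1 = -1 + 2*U*f)
28699 + p(-127, v(6)) = 28699 + (-1 + 2*(-127)*(7 + 2*6²)) = 28699 + (-1 + 2*(-127)*(7 + 2*36)) = 28699 + (-1 + 2*(-127)*(7 + 72)) = 28699 + (-1 + 2*(-127)*79) = 28699 + (-1 - 20066) = 28699 - 20067 = 8632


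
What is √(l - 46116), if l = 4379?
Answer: I*√41737 ≈ 204.3*I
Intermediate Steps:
√(l - 46116) = √(4379 - 46116) = √(-41737) = I*√41737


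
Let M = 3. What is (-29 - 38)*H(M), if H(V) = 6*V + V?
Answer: -1407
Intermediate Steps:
H(V) = 7*V
(-29 - 38)*H(M) = (-29 - 38)*(7*3) = -67*21 = -1407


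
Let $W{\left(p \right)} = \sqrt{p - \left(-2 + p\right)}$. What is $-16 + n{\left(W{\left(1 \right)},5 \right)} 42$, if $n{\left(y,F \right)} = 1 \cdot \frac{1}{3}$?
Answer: $-2$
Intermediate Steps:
$W{\left(p \right)} = \sqrt{2}$
$n{\left(y,F \right)} = \frac{1}{3}$ ($n{\left(y,F \right)} = 1 \cdot \frac{1}{3} = \frac{1}{3}$)
$-16 + n{\left(W{\left(1 \right)},5 \right)} 42 = -16 + \frac{1}{3} \cdot 42 = -16 + 14 = -2$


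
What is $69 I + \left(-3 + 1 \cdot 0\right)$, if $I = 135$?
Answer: $9312$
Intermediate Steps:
$69 I + \left(-3 + 1 \cdot 0\right) = 69 \cdot 135 + \left(-3 + 1 \cdot 0\right) = 9315 + \left(-3 + 0\right) = 9315 - 3 = 9312$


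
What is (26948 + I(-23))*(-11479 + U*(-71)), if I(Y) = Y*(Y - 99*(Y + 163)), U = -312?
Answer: 3695600961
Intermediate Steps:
I(Y) = Y*(-16137 - 98*Y) (I(Y) = Y*(Y - 99*(163 + Y)) = Y*(Y + (-16137 - 99*Y)) = Y*(-16137 - 98*Y))
(26948 + I(-23))*(-11479 + U*(-71)) = (26948 - 1*(-23)*(16137 + 98*(-23)))*(-11479 - 312*(-71)) = (26948 - 1*(-23)*(16137 - 2254))*(-11479 + 22152) = (26948 - 1*(-23)*13883)*10673 = (26948 + 319309)*10673 = 346257*10673 = 3695600961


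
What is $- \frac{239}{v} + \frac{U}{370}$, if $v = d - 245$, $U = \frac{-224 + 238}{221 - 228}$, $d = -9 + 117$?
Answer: $\frac{44078}{25345} \approx 1.7391$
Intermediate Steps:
$d = 108$
$U = -2$ ($U = \frac{14}{-7} = 14 \left(- \frac{1}{7}\right) = -2$)
$v = -137$ ($v = 108 - 245 = -137$)
$- \frac{239}{v} + \frac{U}{370} = - \frac{239}{-137} - \frac{2}{370} = \left(-239\right) \left(- \frac{1}{137}\right) - \frac{1}{185} = \frac{239}{137} - \frac{1}{185} = \frac{44078}{25345}$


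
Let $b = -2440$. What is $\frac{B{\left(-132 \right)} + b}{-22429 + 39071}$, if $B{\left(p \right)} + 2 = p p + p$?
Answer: $\frac{7425}{8321} \approx 0.89232$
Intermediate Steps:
$B{\left(p \right)} = -2 + p + p^{2}$ ($B{\left(p \right)} = -2 + \left(p p + p\right) = -2 + \left(p^{2} + p\right) = -2 + \left(p + p^{2}\right) = -2 + p + p^{2}$)
$\frac{B{\left(-132 \right)} + b}{-22429 + 39071} = \frac{\left(-2 - 132 + \left(-132\right)^{2}\right) - 2440}{-22429 + 39071} = \frac{\left(-2 - 132 + 17424\right) - 2440}{16642} = \left(17290 - 2440\right) \frac{1}{16642} = 14850 \cdot \frac{1}{16642} = \frac{7425}{8321}$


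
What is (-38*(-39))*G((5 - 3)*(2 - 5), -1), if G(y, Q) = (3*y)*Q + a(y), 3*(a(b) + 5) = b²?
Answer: 37050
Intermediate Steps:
a(b) = -5 + b²/3
G(y, Q) = -5 + y²/3 + 3*Q*y (G(y, Q) = (3*y)*Q + (-5 + y²/3) = 3*Q*y + (-5 + y²/3) = -5 + y²/3 + 3*Q*y)
(-38*(-39))*G((5 - 3)*(2 - 5), -1) = (-38*(-39))*(-5 + ((5 - 3)*(2 - 5))²/3 + 3*(-1)*((5 - 3)*(2 - 5))) = 1482*(-5 + (2*(-3))²/3 + 3*(-1)*(2*(-3))) = 1482*(-5 + (⅓)*(-6)² + 3*(-1)*(-6)) = 1482*(-5 + (⅓)*36 + 18) = 1482*(-5 + 12 + 18) = 1482*25 = 37050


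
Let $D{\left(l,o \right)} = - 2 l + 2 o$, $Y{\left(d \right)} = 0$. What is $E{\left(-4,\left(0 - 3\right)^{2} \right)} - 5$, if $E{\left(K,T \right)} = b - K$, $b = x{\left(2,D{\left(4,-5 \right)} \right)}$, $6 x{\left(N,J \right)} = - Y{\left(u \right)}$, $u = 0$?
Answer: $-1$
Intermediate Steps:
$x{\left(N,J \right)} = 0$ ($x{\left(N,J \right)} = \frac{\left(-1\right) 0}{6} = \frac{1}{6} \cdot 0 = 0$)
$b = 0$
$E{\left(K,T \right)} = - K$ ($E{\left(K,T \right)} = 0 - K = - K$)
$E{\left(-4,\left(0 - 3\right)^{2} \right)} - 5 = \left(-1\right) \left(-4\right) - 5 = 4 - 5 = -1$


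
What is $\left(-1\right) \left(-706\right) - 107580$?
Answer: $-106874$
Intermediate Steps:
$\left(-1\right) \left(-706\right) - 107580 = 706 - 107580 = -106874$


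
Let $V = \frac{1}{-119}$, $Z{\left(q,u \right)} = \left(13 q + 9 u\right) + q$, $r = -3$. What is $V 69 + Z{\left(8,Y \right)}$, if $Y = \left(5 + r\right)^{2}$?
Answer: $\frac{17543}{119} \approx 147.42$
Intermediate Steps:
$Y = 4$ ($Y = \left(5 - 3\right)^{2} = 2^{2} = 4$)
$Z{\left(q,u \right)} = 9 u + 14 q$ ($Z{\left(q,u \right)} = \left(9 u + 13 q\right) + q = 9 u + 14 q$)
$V = - \frac{1}{119} \approx -0.0084034$
$V 69 + Z{\left(8,Y \right)} = \left(- \frac{1}{119}\right) 69 + \left(9 \cdot 4 + 14 \cdot 8\right) = - \frac{69}{119} + \left(36 + 112\right) = - \frac{69}{119} + 148 = \frac{17543}{119}$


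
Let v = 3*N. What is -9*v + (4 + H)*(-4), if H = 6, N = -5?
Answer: 95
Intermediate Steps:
v = -15 (v = 3*(-5) = -15)
-9*v + (4 + H)*(-4) = -9*(-15) + (4 + 6)*(-4) = 135 + 10*(-4) = 135 - 40 = 95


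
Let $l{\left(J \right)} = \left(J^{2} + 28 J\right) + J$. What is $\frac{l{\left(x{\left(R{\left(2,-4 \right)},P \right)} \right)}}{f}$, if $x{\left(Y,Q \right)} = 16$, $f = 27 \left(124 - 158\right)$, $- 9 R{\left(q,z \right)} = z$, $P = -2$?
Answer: $- \frac{40}{51} \approx -0.78431$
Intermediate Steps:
$R{\left(q,z \right)} = - \frac{z}{9}$
$f = -918$ ($f = 27 \left(-34\right) = -918$)
$l{\left(J \right)} = J^{2} + 29 J$
$\frac{l{\left(x{\left(R{\left(2,-4 \right)},P \right)} \right)}}{f} = \frac{16 \left(29 + 16\right)}{-918} = 16 \cdot 45 \left(- \frac{1}{918}\right) = 720 \left(- \frac{1}{918}\right) = - \frac{40}{51}$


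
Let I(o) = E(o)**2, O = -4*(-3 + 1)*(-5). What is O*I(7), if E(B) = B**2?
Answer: -96040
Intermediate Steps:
O = -40 (O = -4*(-2)*(-5) = 8*(-5) = -40)
I(o) = o**4 (I(o) = (o**2)**2 = o**4)
O*I(7) = -40*7**4 = -40*2401 = -96040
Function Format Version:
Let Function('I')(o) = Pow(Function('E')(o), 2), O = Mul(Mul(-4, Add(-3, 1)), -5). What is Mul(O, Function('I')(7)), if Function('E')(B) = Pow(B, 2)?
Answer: -96040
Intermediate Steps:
O = -40 (O = Mul(Mul(-4, -2), -5) = Mul(8, -5) = -40)
Function('I')(o) = Pow(o, 4) (Function('I')(o) = Pow(Pow(o, 2), 2) = Pow(o, 4))
Mul(O, Function('I')(7)) = Mul(-40, Pow(7, 4)) = Mul(-40, 2401) = -96040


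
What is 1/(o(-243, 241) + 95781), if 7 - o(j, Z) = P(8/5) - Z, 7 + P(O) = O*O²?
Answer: 125/12003988 ≈ 1.0413e-5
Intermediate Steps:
P(O) = -7 + O³ (P(O) = -7 + O*O² = -7 + O³)
o(j, Z) = 1238/125 + Z (o(j, Z) = 7 - ((-7 + (8/5)³) - Z) = 7 - ((-7 + 512/125) - Z) = 7 - (-363/125 - Z) = 7 + (363/125 + Z) = 1238/125 + Z)
1/(o(-243, 241) + 95781) = 1/((1238/125 + 241) + 95781) = 1/(31363/125 + 95781) = 1/(12003988/125) = 125/12003988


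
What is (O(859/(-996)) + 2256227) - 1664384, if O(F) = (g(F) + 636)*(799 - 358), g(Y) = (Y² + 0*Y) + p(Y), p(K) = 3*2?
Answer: 96478298329/110224 ≈ 8.7529e+5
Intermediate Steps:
p(K) = 6
g(Y) = 6 + Y² (g(Y) = (Y² + 0*Y) + 6 = (Y² + 0) + 6 = Y² + 6 = 6 + Y²)
O(F) = 283122 + 441*F² (O(F) = ((6 + F²) + 636)*(799 - 358) = (642 + F²)*441 = 283122 + 441*F²)
(O(859/(-996)) + 2256227) - 1664384 = ((283122 + 441*(859/(-996))²) + 2256227) - 1664384 = ((283122 + 441*(859*(-1/996))²) + 2256227) - 1664384 = ((283122 + 441*(-859/996)²) + 2256227) - 1664384 = ((283122 + 441*(737881/992016)) + 2256227) - 1664384 = ((283122 + 36156169/110224) + 2256227) - 1664384 = (31242995497/110224 + 2256227) - 1664384 = 279933360345/110224 - 1664384 = 96478298329/110224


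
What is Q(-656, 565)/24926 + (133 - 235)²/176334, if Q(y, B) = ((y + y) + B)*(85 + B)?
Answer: -7113303633/366275107 ≈ -19.421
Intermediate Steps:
Q(y, B) = (85 + B)*(B + 2*y) (Q(y, B) = (2*y + B)*(85 + B) = (B + 2*y)*(85 + B) = (85 + B)*(B + 2*y))
Q(-656, 565)/24926 + (133 - 235)²/176334 = (565² + 85*565 + 170*(-656) + 2*565*(-656))/24926 + (133 - 235)²/176334 = (319225 + 48025 - 111520 - 741280)*(1/24926) + (-102)²*(1/176334) = -485550*1/24926 + 10404*(1/176334) = -242775/12463 + 1734/29389 = -7113303633/366275107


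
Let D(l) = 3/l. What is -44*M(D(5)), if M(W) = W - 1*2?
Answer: 308/5 ≈ 61.600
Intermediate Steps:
M(W) = -2 + W (M(W) = W - 2 = -2 + W)
-44*M(D(5)) = -44*(-2 + 3/5) = -44*(-7/5) = 308/5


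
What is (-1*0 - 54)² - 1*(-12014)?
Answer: 14930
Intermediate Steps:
(-1*0 - 54)² - 1*(-12014) = (0 - 54)² + 12014 = (-54)² + 12014 = 2916 + 12014 = 14930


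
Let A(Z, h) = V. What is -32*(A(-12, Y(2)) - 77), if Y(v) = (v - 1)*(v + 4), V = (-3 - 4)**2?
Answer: 896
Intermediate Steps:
V = 49 (V = (-7)**2 = 49)
Y(v) = (-1 + v)*(4 + v)
A(Z, h) = 49
-32*(A(-12, Y(2)) - 77) = -32*(49 - 77) = -32*(-28) = 896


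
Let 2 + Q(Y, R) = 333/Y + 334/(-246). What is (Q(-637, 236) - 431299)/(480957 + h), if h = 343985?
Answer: -33793011989/64635030642 ≈ -0.52283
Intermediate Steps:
Q(Y, R) = -413/123 + 333/Y (Q(Y, R) = -2 + (333/Y + 334/(-246)) = -2 + (333/Y + 334*(-1/246)) = -2 + (333/Y - 167/123) = -2 + (-167/123 + 333/Y) = -413/123 + 333/Y)
(Q(-637, 236) - 431299)/(480957 + h) = ((-413/123 + 333/(-637)) - 431299)/(480957 + 343985) = ((-413/123 + 333*(-1/637)) - 431299)/824942 = ((-413/123 - 333/637) - 431299)*(1/824942) = (-304040/78351 - 431299)*(1/824942) = -33793011989/78351*1/824942 = -33793011989/64635030642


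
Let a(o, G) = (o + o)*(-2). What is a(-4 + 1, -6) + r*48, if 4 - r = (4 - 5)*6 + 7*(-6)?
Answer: 2508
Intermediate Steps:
a(o, G) = -4*o (a(o, G) = (2*o)*(-2) = -4*o)
r = 52 (r = 4 - ((4 - 5)*6 + 7*(-6)) = 4 - (-1*6 - 42) = 4 - (-6 - 42) = 4 - 1*(-48) = 4 + 48 = 52)
a(-4 + 1, -6) + r*48 = -4*(-4 + 1) + 52*48 = -4*(-3) + 2496 = 12 + 2496 = 2508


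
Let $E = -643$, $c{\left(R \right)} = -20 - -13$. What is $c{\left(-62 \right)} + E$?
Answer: $-650$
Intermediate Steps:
$c{\left(R \right)} = -7$ ($c{\left(R \right)} = -20 + 13 = -7$)
$c{\left(-62 \right)} + E = -7 - 643 = -650$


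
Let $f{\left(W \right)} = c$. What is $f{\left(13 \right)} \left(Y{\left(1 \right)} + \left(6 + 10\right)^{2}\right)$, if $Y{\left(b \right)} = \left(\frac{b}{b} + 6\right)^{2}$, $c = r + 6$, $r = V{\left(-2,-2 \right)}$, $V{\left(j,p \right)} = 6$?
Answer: $3660$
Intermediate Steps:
$r = 6$
$c = 12$ ($c = 6 + 6 = 12$)
$f{\left(W \right)} = 12$
$Y{\left(b \right)} = 49$ ($Y{\left(b \right)} = \left(1 + 6\right)^{2} = 7^{2} = 49$)
$f{\left(13 \right)} \left(Y{\left(1 \right)} + \left(6 + 10\right)^{2}\right) = 12 \left(49 + \left(6 + 10\right)^{2}\right) = 12 \left(49 + 16^{2}\right) = 12 \left(49 + 256\right) = 12 \cdot 305 = 3660$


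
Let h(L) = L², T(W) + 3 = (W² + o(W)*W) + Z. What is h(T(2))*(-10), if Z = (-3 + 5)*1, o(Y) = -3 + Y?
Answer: -10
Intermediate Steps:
Z = 2 (Z = 2*1 = 2)
T(W) = -1 + W² + W*(-3 + W) (T(W) = -3 + ((W² + (-3 + W)*W) + 2) = -3 + ((W² + W*(-3 + W)) + 2) = -3 + (2 + W² + W*(-3 + W)) = -1 + W² + W*(-3 + W))
h(T(2))*(-10) = (-1 + 2² + 2*(-3 + 2))²*(-10) = (-1 + 4 + 2*(-1))²*(-10) = (-1 + 4 - 2)²*(-10) = 1²*(-10) = 1*(-10) = -10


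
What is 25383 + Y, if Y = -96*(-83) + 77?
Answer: 33428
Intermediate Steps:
Y = 8045 (Y = 7968 + 77 = 8045)
25383 + Y = 25383 + 8045 = 33428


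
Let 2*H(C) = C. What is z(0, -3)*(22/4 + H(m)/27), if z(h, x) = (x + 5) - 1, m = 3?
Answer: 50/9 ≈ 5.5556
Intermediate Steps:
z(h, x) = 4 + x (z(h, x) = (5 + x) - 1 = 4 + x)
H(C) = C/2
z(0, -3)*(22/4 + H(m)/27) = (4 - 3)*(22/4 + ((½)*3)/27) = 1*(22*(¼) + (3/2)*(1/27)) = 1*(11/2 + 1/18) = 1*(50/9) = 50/9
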